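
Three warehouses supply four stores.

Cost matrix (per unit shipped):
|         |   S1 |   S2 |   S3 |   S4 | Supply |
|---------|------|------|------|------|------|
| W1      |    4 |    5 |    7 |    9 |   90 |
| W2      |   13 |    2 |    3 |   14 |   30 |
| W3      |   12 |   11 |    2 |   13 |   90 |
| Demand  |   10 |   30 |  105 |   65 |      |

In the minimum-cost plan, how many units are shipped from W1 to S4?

65

Optimal shipments:
  W1 to S1: 10 × 4 = 40
  W1 to S2: 15 × 5 = 75
  W1 to S4: 65 × 9 = 585
  W2 to S2: 15 × 2 = 30
  W2 to S3: 15 × 3 = 45
  W3 to S3: 90 × 2 = 180
Total cost = 955.
So W1→S4 carries 65 units.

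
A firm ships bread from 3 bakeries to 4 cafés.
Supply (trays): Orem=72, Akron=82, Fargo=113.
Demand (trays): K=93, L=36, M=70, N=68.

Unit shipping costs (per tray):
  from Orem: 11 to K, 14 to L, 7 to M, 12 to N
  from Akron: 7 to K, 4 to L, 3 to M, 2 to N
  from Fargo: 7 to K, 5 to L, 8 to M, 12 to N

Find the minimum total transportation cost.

1451

A cheapest plan:
  Orem→K: 2 × 11 = 22
  Orem→M: 70 × 7 = 490
  Akron→L: 14 × 4 = 56
  Akron→N: 68 × 2 = 136
  Fargo→K: 91 × 7 = 637
  Fargo→L: 22 × 5 = 110
Total = 22 + 490 + 56 + 136 + 637 + 110 = 1451.
(Supply check: Orem ships 72; Akron ships 82; Fargo ships 113.)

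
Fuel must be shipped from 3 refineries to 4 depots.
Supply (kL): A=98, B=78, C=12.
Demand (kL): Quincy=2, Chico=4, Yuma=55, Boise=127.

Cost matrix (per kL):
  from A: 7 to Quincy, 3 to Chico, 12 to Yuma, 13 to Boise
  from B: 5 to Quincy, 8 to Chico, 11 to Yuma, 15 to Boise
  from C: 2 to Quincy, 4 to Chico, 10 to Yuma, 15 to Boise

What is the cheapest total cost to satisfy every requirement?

A cheapest plan:
  A->Chico: 4 × 3 = 12
  A->Boise: 94 × 13 = 1222
  B->Yuma: 45 × 11 = 495
  B->Boise: 33 × 15 = 495
  C->Quincy: 2 × 2 = 4
  C->Yuma: 10 × 10 = 100
Total = 12 + 1222 + 495 + 495 + 4 + 100 = 2328.
(Supply check: A ships 98; B ships 78; C ships 12.)

2328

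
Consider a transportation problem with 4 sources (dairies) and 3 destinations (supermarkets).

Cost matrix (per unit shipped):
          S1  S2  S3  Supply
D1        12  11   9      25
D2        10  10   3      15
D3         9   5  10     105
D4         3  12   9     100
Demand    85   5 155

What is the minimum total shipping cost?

1685

A cheapest plan:
  D1–S3: 25 × 9 = 225
  D2–S3: 15 × 3 = 45
  D3–S2: 5 × 5 = 25
  D3–S3: 100 × 10 = 1000
  D4–S1: 85 × 3 = 255
  D4–S3: 15 × 9 = 135
Total = 225 + 45 + 25 + 1000 + 255 + 135 = 1685.
(Supply check: D1 ships 25; D2 ships 15; D3 ships 105; D4 ships 100.)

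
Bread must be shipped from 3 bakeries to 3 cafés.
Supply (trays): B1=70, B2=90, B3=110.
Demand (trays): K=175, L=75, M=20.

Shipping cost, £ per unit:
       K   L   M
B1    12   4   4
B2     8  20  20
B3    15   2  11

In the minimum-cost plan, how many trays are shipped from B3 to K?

Optimal shipments:
  B1->K: 50 × £12 = £600
  B1->M: 20 × £4 = £80
  B2->K: 90 × £8 = £720
  B3->K: 35 × £15 = £525
  B3->L: 75 × £2 = £150
Total cost = £2075.
So B3→K carries 35 trays.

35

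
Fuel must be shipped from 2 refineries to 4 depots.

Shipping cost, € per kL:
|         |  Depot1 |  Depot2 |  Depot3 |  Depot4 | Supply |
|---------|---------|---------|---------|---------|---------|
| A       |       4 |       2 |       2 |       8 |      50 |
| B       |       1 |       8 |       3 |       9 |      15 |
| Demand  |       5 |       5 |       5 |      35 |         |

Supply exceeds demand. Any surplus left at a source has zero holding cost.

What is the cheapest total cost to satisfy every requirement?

305

One minimum-cost allocation:
  A to Depot2: 5 × €2 = €10
  A to Depot3: 5 × €2 = €10
  A to Depot4: 35 × €8 = €280
  B to Depot1: 5 × €1 = €5
Total = 10 + 10 + 280 + 5 = €305.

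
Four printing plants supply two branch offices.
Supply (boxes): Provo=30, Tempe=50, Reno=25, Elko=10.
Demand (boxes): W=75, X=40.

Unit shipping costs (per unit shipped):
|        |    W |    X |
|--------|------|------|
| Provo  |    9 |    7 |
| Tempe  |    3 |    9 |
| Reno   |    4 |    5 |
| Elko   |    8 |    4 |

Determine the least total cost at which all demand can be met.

500

A cheapest plan:
  Provo→X: 30 × 7 = 210
  Tempe→W: 50 × 3 = 150
  Reno→W: 25 × 4 = 100
  Elko→X: 10 × 4 = 40
Total = 210 + 150 + 100 + 40 = 500.
(Supply check: Provo ships 30; Tempe ships 50; Reno ships 25; Elko ships 10.)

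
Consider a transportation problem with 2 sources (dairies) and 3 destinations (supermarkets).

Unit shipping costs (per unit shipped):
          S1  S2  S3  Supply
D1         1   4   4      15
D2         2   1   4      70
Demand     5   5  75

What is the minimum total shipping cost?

Optimal allocation:
  D1 to S1: 5 × 1 = 5
  D1 to S3: 10 × 4 = 40
  D2 to S2: 5 × 1 = 5
  D2 to S3: 65 × 4 = 260
Total = 5 + 40 + 5 + 260 = 310.

310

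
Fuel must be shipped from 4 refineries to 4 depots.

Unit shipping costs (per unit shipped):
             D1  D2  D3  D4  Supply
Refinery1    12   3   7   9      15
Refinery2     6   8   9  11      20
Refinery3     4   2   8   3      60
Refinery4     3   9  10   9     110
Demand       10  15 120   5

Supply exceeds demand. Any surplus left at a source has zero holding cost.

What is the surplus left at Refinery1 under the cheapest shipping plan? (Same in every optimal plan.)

0

Minimum-cost shipments:
  Refinery1–D3: 15 × 7 = 105
  Refinery2–D3: 20 × 9 = 180
  Refinery3–D2: 15 × 2 = 30
  Refinery3–D3: 40 × 8 = 320
  Refinery3–D4: 5 × 3 = 15
  Refinery4–D1: 10 × 3 = 30
  Refinery4–D3: 45 × 10 = 450
Total cost = 1130.
Refinery1 ships 15 of its 15, leaving 0.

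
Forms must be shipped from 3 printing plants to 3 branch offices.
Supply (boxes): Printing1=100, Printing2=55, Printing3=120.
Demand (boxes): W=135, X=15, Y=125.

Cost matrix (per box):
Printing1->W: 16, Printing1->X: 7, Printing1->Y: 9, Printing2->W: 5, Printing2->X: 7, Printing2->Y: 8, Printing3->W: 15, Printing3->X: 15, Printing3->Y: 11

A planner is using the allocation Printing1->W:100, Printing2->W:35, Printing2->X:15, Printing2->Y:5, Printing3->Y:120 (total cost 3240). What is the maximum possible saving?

455

Current plan cost = 100·16 + 35·5 + 15·7 + 5·8 + 120·11 = 3240.
Optimal plan:
  Printing1→X: 15 × 7 = 105
  Printing1→Y: 85 × 9 = 765
  Printing2→W: 55 × 5 = 275
  Printing3→W: 80 × 15 = 1200
  Printing3→Y: 40 × 11 = 440
Optimal cost = 2785.
Saving = 3240 − 2785 = 455.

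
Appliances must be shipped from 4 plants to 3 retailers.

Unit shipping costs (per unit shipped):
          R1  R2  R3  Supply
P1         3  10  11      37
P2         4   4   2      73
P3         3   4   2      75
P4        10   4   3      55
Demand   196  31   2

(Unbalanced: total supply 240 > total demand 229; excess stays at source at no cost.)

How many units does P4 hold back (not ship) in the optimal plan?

An optimal plan:
  P1 to R1: 37 × 3 = 111
  P2 to R1: 73 × 4 = 292
  P3 to R1: 75 × 3 = 225
  P4 to R1: 11 × 10 = 110
  P4 to R2: 31 × 4 = 124
  P4 to R3: 2 × 3 = 6
Total cost = 868.
P4 ships 44 of its 55, leaving 11.

11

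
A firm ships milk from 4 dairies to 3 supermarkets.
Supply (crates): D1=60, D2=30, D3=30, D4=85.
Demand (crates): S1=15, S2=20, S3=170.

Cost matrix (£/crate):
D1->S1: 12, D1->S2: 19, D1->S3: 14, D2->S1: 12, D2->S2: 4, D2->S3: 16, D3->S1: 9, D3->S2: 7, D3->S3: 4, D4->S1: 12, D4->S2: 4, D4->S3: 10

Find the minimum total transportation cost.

2000

Optimal allocation:
  D1->S1: 5 × £12 = £60
  D1->S3: 55 × £14 = £770
  D2->S1: 10 × £12 = £120
  D2->S2: 20 × £4 = £80
  D3->S3: 30 × £4 = £120
  D4->S3: 85 × £10 = £850
Total = 60 + 770 + 120 + 80 + 120 + 850 = £2000.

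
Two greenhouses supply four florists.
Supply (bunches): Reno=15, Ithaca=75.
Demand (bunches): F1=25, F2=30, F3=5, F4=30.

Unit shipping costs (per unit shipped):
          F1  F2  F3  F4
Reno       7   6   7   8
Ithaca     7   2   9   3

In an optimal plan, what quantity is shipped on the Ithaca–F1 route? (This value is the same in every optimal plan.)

15

Optimal shipments:
  Reno to F1: 10 × 7 = 70
  Reno to F3: 5 × 7 = 35
  Ithaca to F1: 15 × 7 = 105
  Ithaca to F2: 30 × 2 = 60
  Ithaca to F4: 30 × 3 = 90
Total cost = 360.
So Ithaca→F1 carries 15 bunches.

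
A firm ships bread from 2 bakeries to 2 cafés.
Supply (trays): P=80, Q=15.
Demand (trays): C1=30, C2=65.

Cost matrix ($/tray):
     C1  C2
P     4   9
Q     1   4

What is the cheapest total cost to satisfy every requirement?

One minimum-cost allocation:
  P to C1: 30 × $4 = $120
  P to C2: 50 × $9 = $450
  Q to C2: 15 × $4 = $60
Total = 120 + 450 + 60 = $630.

630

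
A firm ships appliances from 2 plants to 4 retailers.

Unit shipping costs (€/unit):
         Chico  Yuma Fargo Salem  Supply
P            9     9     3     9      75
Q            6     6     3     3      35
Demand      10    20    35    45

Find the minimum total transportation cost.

One minimum-cost allocation:
  P→Chico: 10 × €9 = €90
  P→Yuma: 20 × €9 = €180
  P→Fargo: 35 × €3 = €105
  P→Salem: 10 × €9 = €90
  Q→Salem: 35 × €3 = €105
Total = 90 + 180 + 105 + 90 + 105 = €570.

570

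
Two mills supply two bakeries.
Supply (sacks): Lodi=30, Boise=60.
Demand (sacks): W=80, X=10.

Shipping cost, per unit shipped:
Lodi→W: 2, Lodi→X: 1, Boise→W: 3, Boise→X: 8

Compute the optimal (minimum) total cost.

230

A cheapest plan:
  Lodi→W: 20 × 2 = 40
  Lodi→X: 10 × 1 = 10
  Boise→W: 60 × 3 = 180
Total = 40 + 10 + 180 = 230.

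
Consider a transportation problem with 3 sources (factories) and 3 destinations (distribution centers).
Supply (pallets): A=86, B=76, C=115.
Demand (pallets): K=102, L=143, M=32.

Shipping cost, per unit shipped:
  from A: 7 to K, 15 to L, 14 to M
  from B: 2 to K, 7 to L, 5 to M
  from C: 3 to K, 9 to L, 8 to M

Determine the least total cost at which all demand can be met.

2009

A cheapest plan:
  A to K: 86 × 7 = 602
  B to L: 44 × 7 = 308
  B to M: 32 × 5 = 160
  C to K: 16 × 3 = 48
  C to L: 99 × 9 = 891
Total = 602 + 308 + 160 + 48 + 891 = 2009.
(Supply check: A ships 86; B ships 76; C ships 115.)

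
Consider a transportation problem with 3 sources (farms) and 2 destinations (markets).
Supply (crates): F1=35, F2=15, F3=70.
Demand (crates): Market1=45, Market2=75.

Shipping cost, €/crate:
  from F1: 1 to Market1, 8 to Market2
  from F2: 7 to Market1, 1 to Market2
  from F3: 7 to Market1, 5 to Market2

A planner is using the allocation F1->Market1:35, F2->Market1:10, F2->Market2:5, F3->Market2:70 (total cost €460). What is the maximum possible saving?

40

Current plan cost = 35·1 + 10·7 + 5·1 + 70·5 = €460.
Optimal plan:
  F1->Market1: 35 × €1 = €35
  F2->Market2: 15 × €1 = €15
  F3->Market1: 10 × €7 = €70
  F3->Market2: 60 × €5 = €300
Optimal cost = €420.
Saving = 460 − 420 = €40.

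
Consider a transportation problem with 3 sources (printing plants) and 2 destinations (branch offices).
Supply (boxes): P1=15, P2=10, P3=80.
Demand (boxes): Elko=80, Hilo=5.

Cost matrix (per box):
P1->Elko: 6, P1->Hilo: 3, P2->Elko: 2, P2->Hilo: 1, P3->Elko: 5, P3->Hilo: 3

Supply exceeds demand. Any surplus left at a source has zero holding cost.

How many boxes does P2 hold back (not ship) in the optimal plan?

0

An optimal plan:
  P1→Hilo: 5 boxes
  P2→Elko: 10 boxes
  P3→Elko: 70 boxes
Total cost = 385.
P2 ships 10 of its 10, leaving 0.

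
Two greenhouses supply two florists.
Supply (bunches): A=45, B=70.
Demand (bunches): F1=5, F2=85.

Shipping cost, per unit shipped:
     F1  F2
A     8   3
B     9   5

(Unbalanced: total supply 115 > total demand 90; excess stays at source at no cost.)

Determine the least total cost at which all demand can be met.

Optimal allocation:
  A→F2: 45 bunches
  B→F1: 5 bunches
  B→F2: 40 bunches
Total cost = 380.
(Supply check: A ships 45; B ships 45.)

380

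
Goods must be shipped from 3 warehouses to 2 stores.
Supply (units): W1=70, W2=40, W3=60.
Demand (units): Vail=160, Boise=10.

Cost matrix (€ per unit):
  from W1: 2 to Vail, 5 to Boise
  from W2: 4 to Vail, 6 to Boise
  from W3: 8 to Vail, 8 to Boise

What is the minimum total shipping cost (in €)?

An optimal shipping plan:
  W1 to Vail: 70 × €2 = €140
  W2 to Vail: 40 × €4 = €160
  W3 to Vail: 50 × €8 = €400
  W3 to Boise: 10 × €8 = €80
Total = 140 + 160 + 400 + 80 = €780.
(Supply check: W1 ships 70; W2 ships 40; W3 ships 60.)

780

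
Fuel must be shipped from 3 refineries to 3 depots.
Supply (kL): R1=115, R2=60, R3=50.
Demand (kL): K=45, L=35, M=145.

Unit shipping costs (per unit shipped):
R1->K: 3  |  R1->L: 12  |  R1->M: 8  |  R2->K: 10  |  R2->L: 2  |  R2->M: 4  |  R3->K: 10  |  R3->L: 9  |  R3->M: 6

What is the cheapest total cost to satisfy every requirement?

1165

A cheapest plan:
  R1→K: 45 kL
  R1→M: 70 kL
  R2→L: 35 kL
  R2→M: 25 kL
  R3→M: 50 kL
Total cost = 1165.
(Supply check: R1 ships 115; R2 ships 60; R3 ships 50.)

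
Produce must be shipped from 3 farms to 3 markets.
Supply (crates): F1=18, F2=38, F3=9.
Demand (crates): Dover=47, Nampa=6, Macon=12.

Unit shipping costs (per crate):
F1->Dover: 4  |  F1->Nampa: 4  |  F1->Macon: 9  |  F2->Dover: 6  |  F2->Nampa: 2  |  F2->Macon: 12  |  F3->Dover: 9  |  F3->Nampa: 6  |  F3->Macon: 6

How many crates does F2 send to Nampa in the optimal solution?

Optimal shipments:
  F1 to Dover: 15 crates
  F1 to Macon: 3 crates
  F2 to Dover: 32 crates
  F2 to Nampa: 6 crates
  F3 to Macon: 9 crates
Total cost = 345.
So F2→Nampa carries 6 crates.

6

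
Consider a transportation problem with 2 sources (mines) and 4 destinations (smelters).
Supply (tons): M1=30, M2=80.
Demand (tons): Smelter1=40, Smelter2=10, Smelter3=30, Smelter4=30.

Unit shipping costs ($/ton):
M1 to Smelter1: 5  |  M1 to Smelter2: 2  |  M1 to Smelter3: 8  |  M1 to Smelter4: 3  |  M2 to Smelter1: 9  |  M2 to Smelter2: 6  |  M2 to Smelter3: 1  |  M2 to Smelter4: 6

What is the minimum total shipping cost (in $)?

An optimal shipping plan:
  M1 to Smelter1: 30 × $5 = $150
  M2 to Smelter1: 10 × $9 = $90
  M2 to Smelter2: 10 × $6 = $60
  M2 to Smelter3: 30 × $1 = $30
  M2 to Smelter4: 30 × $6 = $180
Total = 150 + 90 + 60 + 30 + 180 = $510.

510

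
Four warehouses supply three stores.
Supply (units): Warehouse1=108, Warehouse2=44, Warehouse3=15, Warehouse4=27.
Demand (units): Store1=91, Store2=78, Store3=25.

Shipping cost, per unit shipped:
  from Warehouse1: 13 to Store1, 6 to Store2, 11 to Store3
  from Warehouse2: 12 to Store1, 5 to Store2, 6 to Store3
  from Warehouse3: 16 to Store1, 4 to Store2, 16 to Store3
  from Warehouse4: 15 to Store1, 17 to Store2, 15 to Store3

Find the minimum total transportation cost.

A cheapest plan:
  Warehouse1–Store1: 45 × 13 = 585
  Warehouse1–Store2: 63 × 6 = 378
  Warehouse2–Store1: 19 × 12 = 228
  Warehouse2–Store3: 25 × 6 = 150
  Warehouse3–Store2: 15 × 4 = 60
  Warehouse4–Store1: 27 × 15 = 405
Total = 585 + 378 + 228 + 150 + 60 + 405 = 1806.
(Supply check: Warehouse1 ships 108; Warehouse2 ships 44; Warehouse3 ships 15; Warehouse4 ships 27.)

1806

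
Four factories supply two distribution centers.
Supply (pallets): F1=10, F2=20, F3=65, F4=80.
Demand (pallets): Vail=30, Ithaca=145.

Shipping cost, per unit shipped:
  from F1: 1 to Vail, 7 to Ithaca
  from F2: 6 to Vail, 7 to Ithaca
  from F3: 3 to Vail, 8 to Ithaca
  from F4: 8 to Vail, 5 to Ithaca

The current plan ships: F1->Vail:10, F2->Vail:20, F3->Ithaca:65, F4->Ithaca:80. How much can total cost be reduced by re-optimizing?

80

Current plan cost = 10·1 + 20·6 + 65·8 + 80·5 = 1050.
Optimal plan:
  F1–Vail: 10 pallets
  F2–Ithaca: 20 pallets
  F3–Vail: 20 pallets
  F3–Ithaca: 45 pallets
  F4–Ithaca: 80 pallets
Optimal cost = 970.
Saving = 1050 − 970 = 80.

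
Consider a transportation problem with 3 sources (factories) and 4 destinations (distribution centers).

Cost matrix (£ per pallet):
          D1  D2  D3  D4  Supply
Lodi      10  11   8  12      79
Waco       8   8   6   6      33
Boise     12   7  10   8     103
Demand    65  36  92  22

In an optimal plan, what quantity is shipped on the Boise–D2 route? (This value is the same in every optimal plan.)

36

Solving gives:
  Lodi to D3: 79 × £8 = £632
  Waco to D1: 33 × £8 = £264
  Boise to D1: 32 × £12 = £384
  Boise to D2: 36 × £7 = £252
  Boise to D3: 13 × £10 = £130
  Boise to D4: 22 × £8 = £176
Total cost = £1838.
So Boise→D2 carries 36 pallets.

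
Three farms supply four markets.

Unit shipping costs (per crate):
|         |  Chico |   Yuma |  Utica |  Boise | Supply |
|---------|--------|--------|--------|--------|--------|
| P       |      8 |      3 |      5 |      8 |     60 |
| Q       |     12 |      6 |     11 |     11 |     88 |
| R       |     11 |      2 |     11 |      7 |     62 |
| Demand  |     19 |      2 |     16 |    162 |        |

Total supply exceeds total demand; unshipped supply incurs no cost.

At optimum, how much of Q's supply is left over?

11

Minimum-cost shipments:
  P–Chico: 19 × 8 = 152
  P–Utica: 16 × 5 = 80
  P–Boise: 25 × 8 = 200
  Q–Yuma: 2 × 6 = 12
  Q–Boise: 75 × 11 = 825
  R–Boise: 62 × 7 = 434
Total cost = 1703.
Q ships 77 of its 88, leaving 11.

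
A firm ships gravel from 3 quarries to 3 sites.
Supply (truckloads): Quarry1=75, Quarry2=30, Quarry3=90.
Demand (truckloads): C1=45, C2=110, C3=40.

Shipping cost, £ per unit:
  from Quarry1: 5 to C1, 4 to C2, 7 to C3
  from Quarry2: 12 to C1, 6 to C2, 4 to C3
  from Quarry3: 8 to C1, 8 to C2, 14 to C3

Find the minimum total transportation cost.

1170

An optimal shipping plan:
  Quarry1–C2: 65 truckloads
  Quarry1–C3: 10 truckloads
  Quarry2–C3: 30 truckloads
  Quarry3–C1: 45 truckloads
  Quarry3–C2: 45 truckloads
Total cost = £1170.
(Supply check: Quarry1 ships 75; Quarry2 ships 30; Quarry3 ships 90.)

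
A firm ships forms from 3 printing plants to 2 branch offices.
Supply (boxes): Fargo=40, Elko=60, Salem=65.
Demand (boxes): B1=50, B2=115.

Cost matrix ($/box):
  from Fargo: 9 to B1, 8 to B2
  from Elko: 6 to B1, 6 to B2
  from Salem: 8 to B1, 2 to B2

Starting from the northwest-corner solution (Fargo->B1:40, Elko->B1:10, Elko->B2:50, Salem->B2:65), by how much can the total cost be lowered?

Current plan cost = 40·9 + 10·6 + 50·6 + 65·2 = $850.
Optimal plan:
  Fargo->B2: 40 boxes
  Elko->B1: 50 boxes
  Elko->B2: 10 boxes
  Salem->B2: 65 boxes
Optimal cost = $810.
Saving = 850 − 810 = $40.

40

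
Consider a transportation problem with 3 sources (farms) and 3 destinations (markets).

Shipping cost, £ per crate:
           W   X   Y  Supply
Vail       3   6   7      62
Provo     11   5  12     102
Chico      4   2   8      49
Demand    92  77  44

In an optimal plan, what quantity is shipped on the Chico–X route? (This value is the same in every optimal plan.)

The minimum-cost plan:
  Vail->W: 43 × £3 = £129
  Vail->Y: 19 × £7 = £133
  Provo->X: 77 × £5 = £385
  Provo->Y: 25 × £12 = £300
  Chico->W: 49 × £4 = £196
Total cost = £1143.
The route Chico→X is not used.

0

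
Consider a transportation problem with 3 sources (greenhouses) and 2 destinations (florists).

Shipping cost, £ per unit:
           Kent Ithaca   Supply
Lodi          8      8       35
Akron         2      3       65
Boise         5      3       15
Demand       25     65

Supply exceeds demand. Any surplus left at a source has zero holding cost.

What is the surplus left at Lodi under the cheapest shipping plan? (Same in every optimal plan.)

An optimal plan:
  Lodi→Ithaca: 10 × £8 = £80
  Akron→Kent: 25 × £2 = £50
  Akron→Ithaca: 40 × £3 = £120
  Boise→Ithaca: 15 × £3 = £45
Total cost = £295.
Lodi ships 10 of its 35, leaving 25.

25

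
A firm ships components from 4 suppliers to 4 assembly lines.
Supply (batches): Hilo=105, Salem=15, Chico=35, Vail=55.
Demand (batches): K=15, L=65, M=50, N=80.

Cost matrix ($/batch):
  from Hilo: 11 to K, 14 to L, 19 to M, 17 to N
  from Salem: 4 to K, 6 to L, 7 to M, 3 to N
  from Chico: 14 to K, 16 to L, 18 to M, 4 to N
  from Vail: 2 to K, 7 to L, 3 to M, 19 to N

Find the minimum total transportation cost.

1875

A cheapest plan:
  Hilo->K: 10 × $11 = $110
  Hilo->L: 65 × $14 = $910
  Hilo->N: 30 × $17 = $510
  Salem->N: 15 × $3 = $45
  Chico->N: 35 × $4 = $140
  Vail->K: 5 × $2 = $10
  Vail->M: 50 × $3 = $150
Total = 110 + 910 + 510 + 45 + 140 + 10 + 150 = $1875.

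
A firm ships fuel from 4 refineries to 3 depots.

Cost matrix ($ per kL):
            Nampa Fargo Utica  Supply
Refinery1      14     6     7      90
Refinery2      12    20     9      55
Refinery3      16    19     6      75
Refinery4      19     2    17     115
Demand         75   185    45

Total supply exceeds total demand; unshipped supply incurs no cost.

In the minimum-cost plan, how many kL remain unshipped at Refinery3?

An optimal plan:
  Refinery1 to Nampa: 20 kL
  Refinery1 to Fargo: 70 kL
  Refinery2 to Nampa: 55 kL
  Refinery3 to Utica: 45 kL
  Refinery4 to Fargo: 115 kL
Total cost = $1860.
Refinery3 ships 45 of its 75, leaving 30.

30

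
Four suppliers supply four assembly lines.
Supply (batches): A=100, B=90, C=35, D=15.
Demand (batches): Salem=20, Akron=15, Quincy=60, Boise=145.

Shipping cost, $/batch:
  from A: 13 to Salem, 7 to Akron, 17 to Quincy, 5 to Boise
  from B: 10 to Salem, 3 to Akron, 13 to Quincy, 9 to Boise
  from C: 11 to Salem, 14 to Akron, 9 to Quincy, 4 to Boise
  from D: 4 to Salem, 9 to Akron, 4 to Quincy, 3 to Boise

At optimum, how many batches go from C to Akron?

0

Solving gives:
  A to Boise: 100 × $5 = $500
  B to Salem: 20 × $10 = $200
  B to Akron: 15 × $3 = $45
  B to Quincy: 45 × $13 = $585
  B to Boise: 10 × $9 = $90
  C to Boise: 35 × $4 = $140
  D to Quincy: 15 × $4 = $60
Total cost = $1620.
The route C→Akron is not used.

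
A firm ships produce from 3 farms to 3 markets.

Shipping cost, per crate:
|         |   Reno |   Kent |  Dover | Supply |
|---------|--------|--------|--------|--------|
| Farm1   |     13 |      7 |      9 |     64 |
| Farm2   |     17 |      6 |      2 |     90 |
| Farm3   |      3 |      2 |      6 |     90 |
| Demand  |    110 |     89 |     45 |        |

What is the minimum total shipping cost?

1198

Optimal allocation:
  Farm1->Reno: 20 × 13 = 260
  Farm1->Kent: 44 × 7 = 308
  Farm2->Kent: 45 × 6 = 270
  Farm2->Dover: 45 × 2 = 90
  Farm3->Reno: 90 × 3 = 270
Total = 260 + 308 + 270 + 90 + 270 = 1198.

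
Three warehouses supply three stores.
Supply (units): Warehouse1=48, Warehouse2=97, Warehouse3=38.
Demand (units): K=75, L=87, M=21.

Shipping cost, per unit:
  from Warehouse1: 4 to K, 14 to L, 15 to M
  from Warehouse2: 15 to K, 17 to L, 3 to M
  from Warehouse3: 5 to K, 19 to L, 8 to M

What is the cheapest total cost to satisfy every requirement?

1847

One minimum-cost allocation:
  Warehouse1 to K: 37 × 4 = 148
  Warehouse1 to L: 11 × 14 = 154
  Warehouse2 to L: 76 × 17 = 1292
  Warehouse2 to M: 21 × 3 = 63
  Warehouse3 to K: 38 × 5 = 190
Total = 148 + 154 + 1292 + 63 + 190 = 1847.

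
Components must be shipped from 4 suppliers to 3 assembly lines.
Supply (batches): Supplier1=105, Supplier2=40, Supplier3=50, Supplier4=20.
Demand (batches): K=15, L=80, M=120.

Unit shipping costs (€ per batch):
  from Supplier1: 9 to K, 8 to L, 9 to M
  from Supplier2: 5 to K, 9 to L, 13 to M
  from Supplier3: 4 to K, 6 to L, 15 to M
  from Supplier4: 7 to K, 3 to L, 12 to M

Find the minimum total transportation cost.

An optimal shipping plan:
  Supplier1–M: 105 × €9 = €945
  Supplier2–K: 15 × €5 = €75
  Supplier2–L: 10 × €9 = €90
  Supplier2–M: 15 × €13 = €195
  Supplier3–L: 50 × €6 = €300
  Supplier4–L: 20 × €3 = €60
Total = 945 + 75 + 90 + 195 + 300 + 60 = €1665.
(Supply check: Supplier1 ships 105; Supplier2 ships 40; Supplier3 ships 50; Supplier4 ships 20.)

1665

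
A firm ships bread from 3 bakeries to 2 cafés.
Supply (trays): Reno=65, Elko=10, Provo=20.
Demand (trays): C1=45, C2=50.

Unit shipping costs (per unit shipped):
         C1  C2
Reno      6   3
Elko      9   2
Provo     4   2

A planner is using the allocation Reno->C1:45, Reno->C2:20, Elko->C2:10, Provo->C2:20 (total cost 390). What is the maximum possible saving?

Current plan cost = 45·6 + 20·3 + 10·2 + 20·2 = 390.
Optimal plan:
  Reno–C1: 25 × 6 = 150
  Reno–C2: 40 × 3 = 120
  Elko–C2: 10 × 2 = 20
  Provo–C1: 20 × 4 = 80
Optimal cost = 370.
Saving = 390 − 370 = 20.

20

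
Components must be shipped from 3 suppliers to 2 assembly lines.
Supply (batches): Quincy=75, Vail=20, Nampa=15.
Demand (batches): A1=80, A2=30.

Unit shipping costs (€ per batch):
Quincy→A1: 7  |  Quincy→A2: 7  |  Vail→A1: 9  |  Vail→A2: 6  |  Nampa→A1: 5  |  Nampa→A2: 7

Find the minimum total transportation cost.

720

A cheapest plan:
  Quincy→A1: 65 batches
  Quincy→A2: 10 batches
  Vail→A2: 20 batches
  Nampa→A1: 15 batches
Total cost = €720.
(Supply check: Quincy ships 75; Vail ships 20; Nampa ships 15.)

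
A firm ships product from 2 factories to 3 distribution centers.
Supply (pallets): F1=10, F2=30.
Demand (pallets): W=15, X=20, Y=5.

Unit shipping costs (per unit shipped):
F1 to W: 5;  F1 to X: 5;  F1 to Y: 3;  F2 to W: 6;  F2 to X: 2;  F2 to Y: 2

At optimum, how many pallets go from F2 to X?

Optimal shipments:
  F1–W: 10 × 5 = 50
  F2–W: 5 × 6 = 30
  F2–X: 20 × 2 = 40
  F2–Y: 5 × 2 = 10
Total cost = 130.
So F2→X carries 20 pallets.

20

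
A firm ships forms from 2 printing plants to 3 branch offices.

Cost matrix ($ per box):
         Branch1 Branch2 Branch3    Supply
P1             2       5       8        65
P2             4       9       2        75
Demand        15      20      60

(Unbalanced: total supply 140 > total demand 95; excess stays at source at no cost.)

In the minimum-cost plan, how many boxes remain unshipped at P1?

30

An optimal plan:
  P1→Branch1: 15 boxes
  P1→Branch2: 20 boxes
  P2→Branch3: 60 boxes
Total cost = $250.
P1 ships 35 of its 65, leaving 30.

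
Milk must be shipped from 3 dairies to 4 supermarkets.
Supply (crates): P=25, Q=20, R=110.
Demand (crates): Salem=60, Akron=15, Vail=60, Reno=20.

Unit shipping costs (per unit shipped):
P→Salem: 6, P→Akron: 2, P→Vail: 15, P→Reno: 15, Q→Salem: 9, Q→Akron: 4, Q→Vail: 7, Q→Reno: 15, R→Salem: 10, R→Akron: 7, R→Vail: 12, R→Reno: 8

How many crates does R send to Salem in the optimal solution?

The minimum-cost plan:
  P to Salem: 10 × 6 = 60
  P to Akron: 15 × 2 = 30
  Q to Vail: 20 × 7 = 140
  R to Salem: 50 × 10 = 500
  R to Vail: 40 × 12 = 480
  R to Reno: 20 × 8 = 160
Total cost = 1370.
So R→Salem carries 50 crates.

50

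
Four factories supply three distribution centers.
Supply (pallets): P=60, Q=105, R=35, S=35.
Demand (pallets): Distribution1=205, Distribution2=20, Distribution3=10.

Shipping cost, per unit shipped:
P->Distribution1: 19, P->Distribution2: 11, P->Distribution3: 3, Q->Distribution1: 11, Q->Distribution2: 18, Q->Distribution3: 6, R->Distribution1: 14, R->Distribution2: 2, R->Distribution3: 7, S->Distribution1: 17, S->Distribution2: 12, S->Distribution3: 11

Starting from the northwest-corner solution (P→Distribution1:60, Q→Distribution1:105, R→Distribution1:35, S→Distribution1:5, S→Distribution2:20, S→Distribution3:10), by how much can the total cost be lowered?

240

Current plan cost = 60·19 + 105·11 + 35·14 + 5·17 + 20·12 + 10·11 = 3220.
Optimal plan:
  P→Distribution1: 50 × 19 = 950
  P→Distribution3: 10 × 3 = 30
  Q→Distribution1: 105 × 11 = 1155
  R→Distribution1: 15 × 14 = 210
  R→Distribution2: 20 × 2 = 40
  S→Distribution1: 35 × 17 = 595
Optimal cost = 2980.
Saving = 3220 − 2980 = 240.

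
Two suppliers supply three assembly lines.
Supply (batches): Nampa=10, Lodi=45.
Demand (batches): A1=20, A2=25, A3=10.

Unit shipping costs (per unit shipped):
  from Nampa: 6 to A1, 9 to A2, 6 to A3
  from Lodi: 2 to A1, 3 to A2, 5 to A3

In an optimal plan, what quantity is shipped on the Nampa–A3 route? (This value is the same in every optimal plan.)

Optimal shipments:
  Nampa→A3: 10 × 6 = 60
  Lodi→A1: 20 × 2 = 40
  Lodi→A2: 25 × 3 = 75
Total cost = 175.
So Nampa→A3 carries 10 batches.

10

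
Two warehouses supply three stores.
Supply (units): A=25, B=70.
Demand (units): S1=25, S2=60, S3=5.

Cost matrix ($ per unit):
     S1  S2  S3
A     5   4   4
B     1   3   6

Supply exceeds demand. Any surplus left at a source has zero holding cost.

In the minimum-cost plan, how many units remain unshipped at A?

5

An optimal plan:
  A->S2: 15 × $4 = $60
  A->S3: 5 × $4 = $20
  B->S1: 25 × $1 = $25
  B->S2: 45 × $3 = $135
Total cost = $240.
A ships 20 of its 25, leaving 5.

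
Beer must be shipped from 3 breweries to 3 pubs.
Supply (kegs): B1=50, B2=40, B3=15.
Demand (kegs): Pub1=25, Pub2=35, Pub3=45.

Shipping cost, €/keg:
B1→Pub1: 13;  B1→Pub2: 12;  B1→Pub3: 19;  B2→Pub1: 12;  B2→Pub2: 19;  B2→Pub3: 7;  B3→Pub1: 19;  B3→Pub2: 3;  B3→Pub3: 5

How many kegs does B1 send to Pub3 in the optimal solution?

Solving gives:
  B1 to Pub1: 25 × €13 = €325
  B1 to Pub2: 25 × €12 = €300
  B2 to Pub3: 40 × €7 = €280
  B3 to Pub2: 10 × €3 = €30
  B3 to Pub3: 5 × €5 = €25
Total cost = €960.
The route B1→Pub3 is not used.

0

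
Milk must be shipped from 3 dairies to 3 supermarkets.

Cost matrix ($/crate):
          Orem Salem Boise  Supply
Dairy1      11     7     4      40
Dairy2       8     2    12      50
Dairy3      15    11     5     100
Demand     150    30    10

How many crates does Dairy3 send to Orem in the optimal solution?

The minimum-cost plan:
  Dairy1->Orem: 40 × $11 = $440
  Dairy2->Orem: 20 × $8 = $160
  Dairy2->Salem: 30 × $2 = $60
  Dairy3->Orem: 90 × $15 = $1350
  Dairy3->Boise: 10 × $5 = $50
Total cost = $2060.
So Dairy3→Orem carries 90 crates.

90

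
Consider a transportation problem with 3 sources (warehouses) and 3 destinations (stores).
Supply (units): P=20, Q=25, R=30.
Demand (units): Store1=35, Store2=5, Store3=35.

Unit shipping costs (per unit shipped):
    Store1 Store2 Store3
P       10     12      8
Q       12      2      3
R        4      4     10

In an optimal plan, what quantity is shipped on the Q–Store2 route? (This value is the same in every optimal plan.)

5

Solving gives:
  P–Store1: 5 × 10 = 50
  P–Store3: 15 × 8 = 120
  Q–Store2: 5 × 2 = 10
  Q–Store3: 20 × 3 = 60
  R–Store1: 30 × 4 = 120
Total cost = 360.
So Q→Store2 carries 5 units.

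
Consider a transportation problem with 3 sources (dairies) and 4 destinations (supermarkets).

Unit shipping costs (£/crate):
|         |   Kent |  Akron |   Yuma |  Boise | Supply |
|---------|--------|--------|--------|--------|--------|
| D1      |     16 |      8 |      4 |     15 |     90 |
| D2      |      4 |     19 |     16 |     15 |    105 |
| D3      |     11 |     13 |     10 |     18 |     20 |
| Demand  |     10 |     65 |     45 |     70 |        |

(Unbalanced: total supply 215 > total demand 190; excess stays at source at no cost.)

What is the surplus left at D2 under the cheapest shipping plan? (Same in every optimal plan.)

25

Minimum-cost shipments:
  D1->Akron: 45 × £8 = £360
  D1->Yuma: 45 × £4 = £180
  D2->Kent: 10 × £4 = £40
  D2->Boise: 70 × £15 = £1050
  D3->Akron: 20 × £13 = £260
Total cost = £1890.
D2 ships 80 of its 105, leaving 25.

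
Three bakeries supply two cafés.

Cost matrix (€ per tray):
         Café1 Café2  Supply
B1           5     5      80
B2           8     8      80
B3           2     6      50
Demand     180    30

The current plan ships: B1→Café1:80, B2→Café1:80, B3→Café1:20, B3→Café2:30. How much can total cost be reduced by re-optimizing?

Current plan cost = 80·5 + 80·8 + 20·2 + 30·6 = €1260.
Optimal plan:
  B1–Café1: 50 × €5 = €250
  B1–Café2: 30 × €5 = €150
  B2–Café1: 80 × €8 = €640
  B3–Café1: 50 × €2 = €100
Optimal cost = €1140.
Saving = 1260 − 1140 = €120.

120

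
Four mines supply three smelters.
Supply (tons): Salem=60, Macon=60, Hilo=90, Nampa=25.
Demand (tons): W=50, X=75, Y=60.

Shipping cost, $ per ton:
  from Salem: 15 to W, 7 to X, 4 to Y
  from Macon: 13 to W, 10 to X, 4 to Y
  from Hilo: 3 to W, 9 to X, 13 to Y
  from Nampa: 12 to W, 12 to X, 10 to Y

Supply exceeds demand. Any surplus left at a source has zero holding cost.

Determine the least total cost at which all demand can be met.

Optimal allocation:
  Salem–X: 60 tons
  Macon–Y: 60 tons
  Hilo–W: 50 tons
  Hilo–X: 15 tons
Total cost = $945.
(Supply check: Salem ships 60; Macon ships 60; Hilo ships 65; Nampa ships 0.)

945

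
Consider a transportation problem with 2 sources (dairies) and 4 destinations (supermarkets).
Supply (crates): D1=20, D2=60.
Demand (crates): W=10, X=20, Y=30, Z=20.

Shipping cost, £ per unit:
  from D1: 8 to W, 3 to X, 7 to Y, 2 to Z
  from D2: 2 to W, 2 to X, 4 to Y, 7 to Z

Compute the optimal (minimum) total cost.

A cheapest plan:
  D1→Z: 20 crates
  D2→W: 10 crates
  D2→X: 20 crates
  D2→Y: 30 crates
Total cost = £220.

220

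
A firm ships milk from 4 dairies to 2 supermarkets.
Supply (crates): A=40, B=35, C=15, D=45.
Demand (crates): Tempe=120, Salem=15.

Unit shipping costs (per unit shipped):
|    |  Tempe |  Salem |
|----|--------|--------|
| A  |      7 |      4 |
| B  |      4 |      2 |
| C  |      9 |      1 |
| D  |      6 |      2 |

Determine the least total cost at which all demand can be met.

705

One minimum-cost allocation:
  A->Tempe: 40 × 7 = 280
  B->Tempe: 35 × 4 = 140
  C->Salem: 15 × 1 = 15
  D->Tempe: 45 × 6 = 270
Total = 280 + 140 + 15 + 270 = 705.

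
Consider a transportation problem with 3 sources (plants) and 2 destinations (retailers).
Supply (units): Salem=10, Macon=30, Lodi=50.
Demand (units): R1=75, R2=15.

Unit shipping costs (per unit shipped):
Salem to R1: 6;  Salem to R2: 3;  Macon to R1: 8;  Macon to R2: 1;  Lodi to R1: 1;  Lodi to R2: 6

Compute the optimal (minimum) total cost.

A cheapest plan:
  Salem→R1: 10 × 6 = 60
  Macon→R1: 15 × 8 = 120
  Macon→R2: 15 × 1 = 15
  Lodi→R1: 50 × 1 = 50
Total = 60 + 120 + 15 + 50 = 245.

245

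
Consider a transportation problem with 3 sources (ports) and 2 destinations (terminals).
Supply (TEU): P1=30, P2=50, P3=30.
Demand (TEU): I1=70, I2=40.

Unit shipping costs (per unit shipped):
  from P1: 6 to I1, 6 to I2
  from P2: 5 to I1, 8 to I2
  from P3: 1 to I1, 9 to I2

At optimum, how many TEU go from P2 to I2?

The minimum-cost plan:
  P1 to I2: 30 × 6 = 180
  P2 to I1: 40 × 5 = 200
  P2 to I2: 10 × 8 = 80
  P3 to I1: 30 × 1 = 30
Total cost = 490.
So P2→I2 carries 10 TEU.

10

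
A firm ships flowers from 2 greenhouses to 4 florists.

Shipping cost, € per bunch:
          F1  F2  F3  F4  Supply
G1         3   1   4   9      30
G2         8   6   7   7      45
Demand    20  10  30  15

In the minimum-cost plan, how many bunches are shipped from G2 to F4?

Solving gives:
  G1–F1: 20 × €3 = €60
  G1–F2: 10 × €1 = €10
  G2–F3: 30 × €7 = €210
  G2–F4: 15 × €7 = €105
Total cost = €385.
So G2→F4 carries 15 bunches.

15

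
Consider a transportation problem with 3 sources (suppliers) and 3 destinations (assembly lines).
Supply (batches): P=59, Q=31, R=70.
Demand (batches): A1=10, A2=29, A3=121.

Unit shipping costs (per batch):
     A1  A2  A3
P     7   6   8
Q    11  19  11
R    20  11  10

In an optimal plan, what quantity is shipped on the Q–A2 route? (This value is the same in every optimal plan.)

0

Solving gives:
  P->A1: 10 × 7 = 70
  P->A2: 29 × 6 = 174
  P->A3: 20 × 8 = 160
  Q->A3: 31 × 11 = 341
  R->A3: 70 × 10 = 700
Total cost = 1445.
The route Q→A2 is not used.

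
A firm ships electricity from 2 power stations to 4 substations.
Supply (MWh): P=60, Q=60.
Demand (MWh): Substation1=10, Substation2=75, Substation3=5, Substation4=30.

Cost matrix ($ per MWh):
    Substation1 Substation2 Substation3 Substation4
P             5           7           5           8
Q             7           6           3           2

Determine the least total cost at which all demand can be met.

625

One minimum-cost allocation:
  P–Substation1: 10 × $5 = $50
  P–Substation2: 50 × $7 = $350
  Q–Substation2: 25 × $6 = $150
  Q–Substation3: 5 × $3 = $15
  Q–Substation4: 30 × $2 = $60
Total = 50 + 350 + 150 + 15 + 60 = $625.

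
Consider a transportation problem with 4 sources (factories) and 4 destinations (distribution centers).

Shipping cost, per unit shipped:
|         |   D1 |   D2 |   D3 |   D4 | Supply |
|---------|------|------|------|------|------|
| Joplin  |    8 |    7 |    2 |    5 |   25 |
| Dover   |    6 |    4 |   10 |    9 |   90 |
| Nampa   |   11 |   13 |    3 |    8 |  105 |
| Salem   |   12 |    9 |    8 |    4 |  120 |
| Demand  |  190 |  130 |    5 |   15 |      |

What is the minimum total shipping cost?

2810

One minimum-cost allocation:
  Joplin–D1: 25 pallets
  Dover–D1: 65 pallets
  Dover–D2: 25 pallets
  Nampa–D1: 100 pallets
  Nampa–D3: 5 pallets
  Salem–D2: 105 pallets
  Salem–D4: 15 pallets
Total cost = 2810.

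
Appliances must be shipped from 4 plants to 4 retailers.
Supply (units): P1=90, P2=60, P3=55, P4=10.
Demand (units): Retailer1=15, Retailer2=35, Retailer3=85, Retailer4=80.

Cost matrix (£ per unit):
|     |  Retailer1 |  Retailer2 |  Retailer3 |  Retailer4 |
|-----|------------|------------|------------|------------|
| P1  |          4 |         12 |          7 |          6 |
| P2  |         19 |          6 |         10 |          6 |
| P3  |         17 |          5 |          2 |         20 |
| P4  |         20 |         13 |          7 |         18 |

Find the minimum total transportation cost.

1070

One minimum-cost allocation:
  P1–Retailer1: 15 units
  P1–Retailer3: 20 units
  P1–Retailer4: 55 units
  P2–Retailer2: 35 units
  P2–Retailer4: 25 units
  P3–Retailer3: 55 units
  P4–Retailer3: 10 units
Total cost = £1070.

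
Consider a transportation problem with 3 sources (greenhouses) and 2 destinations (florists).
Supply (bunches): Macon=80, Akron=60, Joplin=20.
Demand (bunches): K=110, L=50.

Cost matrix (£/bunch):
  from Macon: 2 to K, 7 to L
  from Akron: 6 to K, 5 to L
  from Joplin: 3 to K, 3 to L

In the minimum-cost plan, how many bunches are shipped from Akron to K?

10

Solving gives:
  Macon→K: 80 bunches
  Akron→K: 10 bunches
  Akron→L: 50 bunches
  Joplin→K: 20 bunches
Total cost = £530.
So Akron→K carries 10 bunches.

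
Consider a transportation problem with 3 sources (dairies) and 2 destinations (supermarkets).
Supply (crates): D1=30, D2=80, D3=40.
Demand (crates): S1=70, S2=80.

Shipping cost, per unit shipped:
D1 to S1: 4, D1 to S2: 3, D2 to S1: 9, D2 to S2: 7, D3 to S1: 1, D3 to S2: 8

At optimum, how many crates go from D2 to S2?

80

Optimal shipments:
  D1 to S1: 30 crates
  D2 to S2: 80 crates
  D3 to S1: 40 crates
Total cost = 720.
So D2→S2 carries 80 crates.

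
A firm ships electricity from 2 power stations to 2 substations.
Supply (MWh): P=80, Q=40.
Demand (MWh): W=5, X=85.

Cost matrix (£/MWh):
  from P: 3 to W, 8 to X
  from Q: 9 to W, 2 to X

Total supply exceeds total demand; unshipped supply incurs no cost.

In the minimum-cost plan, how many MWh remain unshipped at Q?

An optimal plan:
  P->W: 5 × £3 = £15
  P->X: 45 × £8 = £360
  Q->X: 40 × £2 = £80
Total cost = £455.
Q ships 40 of its 40, leaving 0.

0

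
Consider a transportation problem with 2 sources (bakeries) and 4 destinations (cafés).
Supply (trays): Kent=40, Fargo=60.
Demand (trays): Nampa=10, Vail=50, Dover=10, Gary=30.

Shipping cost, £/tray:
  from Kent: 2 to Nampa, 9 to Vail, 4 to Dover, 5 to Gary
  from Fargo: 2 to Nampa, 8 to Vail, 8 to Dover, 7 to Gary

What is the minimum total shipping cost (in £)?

One minimum-cost allocation:
  Kent→Dover: 10 × £4 = £40
  Kent→Gary: 30 × £5 = £150
  Fargo→Nampa: 10 × £2 = £20
  Fargo→Vail: 50 × £8 = £400
Total = 40 + 150 + 20 + 400 = £610.

610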